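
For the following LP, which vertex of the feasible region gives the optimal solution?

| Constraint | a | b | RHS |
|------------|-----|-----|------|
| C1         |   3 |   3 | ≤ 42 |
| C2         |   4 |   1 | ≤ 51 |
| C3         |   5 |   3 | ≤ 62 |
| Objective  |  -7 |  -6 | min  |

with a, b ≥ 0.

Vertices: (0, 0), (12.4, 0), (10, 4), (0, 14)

Evaluate the objective at each vertex of the feasible region:
  z(0, 0) = 0
  z(12.4, 0) = -86.8
  z(10, 4) = -94  ←
  z(0, 14) = -84
The minimum is at a = 10, b = 4.

(10, 4)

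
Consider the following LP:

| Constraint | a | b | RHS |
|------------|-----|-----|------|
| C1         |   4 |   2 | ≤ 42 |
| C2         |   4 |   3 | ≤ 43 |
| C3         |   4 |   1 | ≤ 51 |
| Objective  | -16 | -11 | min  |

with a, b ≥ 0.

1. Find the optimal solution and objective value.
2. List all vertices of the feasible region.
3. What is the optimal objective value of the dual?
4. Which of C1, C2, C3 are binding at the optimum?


1. a = 10, b = 1, z = -171
2. (0, 0), (10.5, 0), (10, 1), (0, 14.33)
3. -171
4. C1, C2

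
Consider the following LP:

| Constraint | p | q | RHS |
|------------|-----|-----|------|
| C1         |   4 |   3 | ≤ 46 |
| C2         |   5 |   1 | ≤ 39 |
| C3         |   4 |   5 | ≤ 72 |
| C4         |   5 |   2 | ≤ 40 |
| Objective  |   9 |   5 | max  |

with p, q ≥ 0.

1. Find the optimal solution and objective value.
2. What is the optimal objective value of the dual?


1. p = 4, q = 10, z = 86
2. 86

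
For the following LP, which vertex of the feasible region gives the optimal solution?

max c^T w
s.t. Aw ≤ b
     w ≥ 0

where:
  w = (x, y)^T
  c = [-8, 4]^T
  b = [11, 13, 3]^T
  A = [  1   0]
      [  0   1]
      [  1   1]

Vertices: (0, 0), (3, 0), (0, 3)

Evaluate the objective at each vertex of the feasible region:
  z(0, 0) = 0
  z(3, 0) = -24
  z(0, 3) = 12  ←
The maximum is at x = 0, y = 3.

(0, 3)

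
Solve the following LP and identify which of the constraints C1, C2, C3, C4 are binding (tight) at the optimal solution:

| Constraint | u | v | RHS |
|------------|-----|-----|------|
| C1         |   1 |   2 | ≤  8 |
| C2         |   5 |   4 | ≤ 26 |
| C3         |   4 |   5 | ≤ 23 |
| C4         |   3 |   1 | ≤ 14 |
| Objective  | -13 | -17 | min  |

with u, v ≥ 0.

At u = 2, v = 3, compute slack b - a·x for each constraint:
  C1: 8 − 8 = 0  (binding)
  C2: 26 − 22 = 4  (slack)
  C3: 23 − 23 = 0  (binding)
  C4: 14 − 9 = 5  (slack)

Optimal: u = 2, v = 3
Binding: C1, C3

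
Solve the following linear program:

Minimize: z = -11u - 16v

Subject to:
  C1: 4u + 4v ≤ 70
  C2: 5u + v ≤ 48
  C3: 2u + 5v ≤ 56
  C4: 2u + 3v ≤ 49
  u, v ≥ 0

Evaluate the objective at each vertex of the feasible region:
  z(0, 0) = 0
  z(9.6, 0) = -105.6
  z(8, 8) = -216  ←
  z(0, 11.2) = -179.2
The minimum is at u = 8, v = 8.

u = 8, v = 8, z = -216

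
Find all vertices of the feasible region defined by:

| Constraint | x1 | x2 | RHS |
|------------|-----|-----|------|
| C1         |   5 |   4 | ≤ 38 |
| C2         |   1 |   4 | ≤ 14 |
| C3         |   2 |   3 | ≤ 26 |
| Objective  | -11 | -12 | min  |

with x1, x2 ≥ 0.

(0, 0), (7.6, 0), (6, 2), (0, 3.5)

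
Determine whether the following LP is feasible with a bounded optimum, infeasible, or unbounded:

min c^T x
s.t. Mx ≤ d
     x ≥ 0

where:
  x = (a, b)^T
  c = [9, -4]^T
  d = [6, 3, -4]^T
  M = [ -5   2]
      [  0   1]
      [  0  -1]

Infeasible (no feasible solution exists)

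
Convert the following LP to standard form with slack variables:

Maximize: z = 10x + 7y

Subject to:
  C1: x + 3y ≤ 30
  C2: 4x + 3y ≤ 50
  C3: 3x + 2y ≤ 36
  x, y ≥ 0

max z = 10x + 7y

s.t.
  x + 3y + s1 = 30
  4x + 3y + s2 = 50
  3x + 2y + s3 = 36
  x, y, s1, s2, s3 ≥ 0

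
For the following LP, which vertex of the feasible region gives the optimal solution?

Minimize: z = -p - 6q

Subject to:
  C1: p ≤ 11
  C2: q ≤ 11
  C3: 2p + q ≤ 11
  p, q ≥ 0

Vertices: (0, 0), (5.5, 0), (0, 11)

Evaluate the objective at each vertex of the feasible region:
  z(0, 0) = 0
  z(5.5, 0) = -5.5
  z(0, 11) = -66  ←
The minimum is at p = 0, q = 11.

(0, 11)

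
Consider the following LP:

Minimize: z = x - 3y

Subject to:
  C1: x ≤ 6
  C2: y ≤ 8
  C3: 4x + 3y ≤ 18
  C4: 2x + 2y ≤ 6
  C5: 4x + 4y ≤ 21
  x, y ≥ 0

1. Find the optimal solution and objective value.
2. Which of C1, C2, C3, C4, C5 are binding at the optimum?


1. x = 0, y = 3, z = -9
2. C4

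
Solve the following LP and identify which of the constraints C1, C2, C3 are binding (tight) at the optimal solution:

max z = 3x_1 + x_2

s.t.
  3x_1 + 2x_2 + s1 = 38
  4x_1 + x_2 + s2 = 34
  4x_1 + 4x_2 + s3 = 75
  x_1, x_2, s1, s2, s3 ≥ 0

At x_1 = 6, x_2 = 10, compute slack b - a·x for each constraint:
  C1: 38 − 38 = 0  (binding)
  C2: 34 − 34 = 0  (binding)
  C3: 75 − 64 = 11  (slack)

Optimal: x_1 = 6, x_2 = 10
Binding: C1, C2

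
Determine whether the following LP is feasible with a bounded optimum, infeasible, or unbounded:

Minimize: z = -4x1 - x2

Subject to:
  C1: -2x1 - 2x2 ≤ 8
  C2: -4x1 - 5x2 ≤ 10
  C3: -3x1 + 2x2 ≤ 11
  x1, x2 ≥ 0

Unbounded (objective can decrease without bound)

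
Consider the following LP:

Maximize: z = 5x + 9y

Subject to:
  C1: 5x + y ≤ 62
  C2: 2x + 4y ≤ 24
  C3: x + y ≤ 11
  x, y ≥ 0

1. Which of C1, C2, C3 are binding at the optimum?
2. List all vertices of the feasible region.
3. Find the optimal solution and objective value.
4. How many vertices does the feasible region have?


1. C2, C3
2. (0, 0), (11, 0), (10, 1), (0, 6)
3. x = 10, y = 1, z = 59
4. 4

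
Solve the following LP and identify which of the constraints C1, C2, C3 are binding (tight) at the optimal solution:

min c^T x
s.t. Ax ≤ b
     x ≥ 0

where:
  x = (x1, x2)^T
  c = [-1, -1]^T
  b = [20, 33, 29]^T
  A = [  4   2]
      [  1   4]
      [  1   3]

At x1 = 1, x2 = 8, compute slack b - a·x for each constraint:
  C1: 20 − 20 = 0  (binding)
  C2: 33 − 33 = 0  (binding)
  C3: 29 − 25 = 4  (slack)

Optimal: x1 = 1, x2 = 8
Binding: C1, C2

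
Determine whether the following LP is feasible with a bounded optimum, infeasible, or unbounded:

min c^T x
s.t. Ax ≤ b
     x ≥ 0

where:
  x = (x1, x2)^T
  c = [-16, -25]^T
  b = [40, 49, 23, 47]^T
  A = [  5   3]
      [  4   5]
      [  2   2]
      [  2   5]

Feasible with a bounded optimal solution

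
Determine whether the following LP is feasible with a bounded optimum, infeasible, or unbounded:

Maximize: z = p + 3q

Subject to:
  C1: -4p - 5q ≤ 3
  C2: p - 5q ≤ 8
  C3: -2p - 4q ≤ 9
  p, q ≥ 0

Unbounded (objective can increase without bound)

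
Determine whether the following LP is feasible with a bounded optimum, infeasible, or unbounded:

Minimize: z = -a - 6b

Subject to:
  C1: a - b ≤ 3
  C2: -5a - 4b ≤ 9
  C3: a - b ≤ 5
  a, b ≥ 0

Unbounded (objective can decrease without bound)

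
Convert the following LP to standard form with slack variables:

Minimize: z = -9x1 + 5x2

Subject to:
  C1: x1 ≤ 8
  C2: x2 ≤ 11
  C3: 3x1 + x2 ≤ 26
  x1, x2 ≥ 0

min z = -9x1 + 5x2

s.t.
  x1 + s1 = 8
  x2 + s2 = 11
  3x1 + x2 + s3 = 26
  x1, x2, s1, s2, s3 ≥ 0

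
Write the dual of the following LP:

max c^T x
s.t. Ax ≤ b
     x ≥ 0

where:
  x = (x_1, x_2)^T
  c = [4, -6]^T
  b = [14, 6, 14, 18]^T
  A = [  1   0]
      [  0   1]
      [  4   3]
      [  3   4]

Primal max cᵀx s.t. Ax ≤ b, x ≥ 0  →  Dual min bᵀy s.t. Aᵀy ≥ c, y ≥ 0.

Minimize: z = 14y1 + 6y2 + 14y3 + 18y4

Subject to:
  y1 + 4y3 + 3y4 ≥ 4
  y2 + 3y3 + 4y4 ≥ -6
  y1, y2, y3, y4 ≥ 0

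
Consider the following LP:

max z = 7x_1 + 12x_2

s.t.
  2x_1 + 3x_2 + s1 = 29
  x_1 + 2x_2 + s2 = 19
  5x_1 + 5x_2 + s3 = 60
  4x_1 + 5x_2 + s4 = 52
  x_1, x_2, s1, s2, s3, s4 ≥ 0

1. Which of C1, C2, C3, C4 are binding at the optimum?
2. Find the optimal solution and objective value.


1. C1, C2
2. x_1 = 1, x_2 = 9, z = 115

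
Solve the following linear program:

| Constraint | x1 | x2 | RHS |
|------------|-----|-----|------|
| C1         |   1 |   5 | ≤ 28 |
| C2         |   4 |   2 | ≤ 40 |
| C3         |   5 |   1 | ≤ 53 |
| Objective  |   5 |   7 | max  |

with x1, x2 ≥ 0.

Evaluate the objective at each vertex of the feasible region:
  z(0, 0) = 0
  z(10, 0) = 50
  z(8, 4) = 68  ←
  z(0, 5.6) = 39.2
The maximum is at x1 = 8, x2 = 4.

x1 = 8, x2 = 4, z = 68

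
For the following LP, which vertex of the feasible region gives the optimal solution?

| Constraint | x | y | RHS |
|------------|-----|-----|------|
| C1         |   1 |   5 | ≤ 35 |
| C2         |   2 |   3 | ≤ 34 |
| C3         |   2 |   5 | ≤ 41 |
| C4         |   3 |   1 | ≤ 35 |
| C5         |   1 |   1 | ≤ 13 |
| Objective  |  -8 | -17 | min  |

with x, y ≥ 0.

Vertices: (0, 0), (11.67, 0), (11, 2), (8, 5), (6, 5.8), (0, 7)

Evaluate the objective at each vertex of the feasible region:
  z(0, 0) = 0
  z(11.67, 0) = -93.33
  z(11, 2) = -122
  z(8, 5) = -149  ←
  z(6, 5.8) = -146.6
  z(0, 7) = -119
The minimum is at x = 8, y = 5.

(8, 5)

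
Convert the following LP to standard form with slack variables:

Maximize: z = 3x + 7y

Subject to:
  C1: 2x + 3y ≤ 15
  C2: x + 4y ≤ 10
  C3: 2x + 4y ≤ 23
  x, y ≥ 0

max z = 3x + 7y

s.t.
  2x + 3y + s1 = 15
  x + 4y + s2 = 10
  2x + 4y + s3 = 23
  x, y, s1, s2, s3 ≥ 0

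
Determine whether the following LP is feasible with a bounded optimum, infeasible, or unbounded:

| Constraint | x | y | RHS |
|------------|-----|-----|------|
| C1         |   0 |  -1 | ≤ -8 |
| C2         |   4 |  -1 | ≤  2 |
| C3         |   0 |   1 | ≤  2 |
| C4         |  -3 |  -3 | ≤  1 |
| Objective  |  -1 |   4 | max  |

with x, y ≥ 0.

Infeasible (no feasible solution exists)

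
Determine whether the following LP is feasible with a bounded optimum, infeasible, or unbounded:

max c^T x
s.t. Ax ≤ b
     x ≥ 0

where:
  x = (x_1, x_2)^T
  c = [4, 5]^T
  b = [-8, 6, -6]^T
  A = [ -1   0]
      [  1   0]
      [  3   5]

Infeasible (no feasible solution exists)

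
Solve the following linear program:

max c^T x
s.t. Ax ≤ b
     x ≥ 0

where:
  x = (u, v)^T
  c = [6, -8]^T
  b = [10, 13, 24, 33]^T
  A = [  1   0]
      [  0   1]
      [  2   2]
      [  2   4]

Evaluate the objective at each vertex of the feasible region:
  z(0, 0) = 0
  z(10, 0) = 60  ←
  z(10, 2) = 44
  z(7.5, 4.5) = 9
  z(0, 8.25) = -66
The maximum is at u = 10, v = 0.

u = 10, v = 0, z = 60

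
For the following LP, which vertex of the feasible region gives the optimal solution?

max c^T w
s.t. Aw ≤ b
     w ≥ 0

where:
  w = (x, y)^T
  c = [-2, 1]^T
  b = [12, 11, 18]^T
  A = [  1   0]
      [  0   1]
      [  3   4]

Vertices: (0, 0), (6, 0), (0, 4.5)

Evaluate the objective at each vertex of the feasible region:
  z(0, 0) = 0
  z(6, 0) = -12
  z(0, 4.5) = 4.5  ←
The maximum is at x = 0, y = 4.5.

(0, 4.5)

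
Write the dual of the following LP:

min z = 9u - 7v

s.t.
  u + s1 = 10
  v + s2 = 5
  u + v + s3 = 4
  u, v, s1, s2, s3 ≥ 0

Primal min cᵀx s.t. Ax ≤ b, x ≥ 0  →  Dual max −bᵀy s.t. Aᵀy ≥ −c, y ≥ 0.

Maximize: z = -10y1 - 5y2 - 4y3

Subject to:
  y1 + y3 ≥ -9
  y2 + y3 ≥ 7
  y1, y2, y3 ≥ 0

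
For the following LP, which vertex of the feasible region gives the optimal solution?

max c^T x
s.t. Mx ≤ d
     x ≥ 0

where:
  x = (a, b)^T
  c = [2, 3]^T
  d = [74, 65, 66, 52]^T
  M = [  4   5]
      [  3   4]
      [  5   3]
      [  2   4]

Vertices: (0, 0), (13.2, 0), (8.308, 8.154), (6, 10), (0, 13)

Evaluate the objective at each vertex of the feasible region:
  z(0, 0) = 0
  z(13.2, 0) = 26.4
  z(8.308, 8.154) = 41.08
  z(6, 10) = 42  ←
  z(0, 13) = 39
The maximum is at a = 6, b = 10.

(6, 10)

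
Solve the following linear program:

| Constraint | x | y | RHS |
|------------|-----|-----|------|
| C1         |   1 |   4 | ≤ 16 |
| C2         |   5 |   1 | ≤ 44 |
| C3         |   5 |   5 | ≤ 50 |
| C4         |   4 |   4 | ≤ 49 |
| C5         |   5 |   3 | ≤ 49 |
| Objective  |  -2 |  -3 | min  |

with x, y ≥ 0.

Evaluate the objective at each vertex of the feasible region:
  z(0, 0) = 0
  z(8.8, 0) = -17.6
  z(8.5, 1.5) = -21.5
  z(8, 2) = -22  ←
  z(0, 4) = -12
The minimum is at x = 8, y = 2.

x = 8, y = 2, z = -22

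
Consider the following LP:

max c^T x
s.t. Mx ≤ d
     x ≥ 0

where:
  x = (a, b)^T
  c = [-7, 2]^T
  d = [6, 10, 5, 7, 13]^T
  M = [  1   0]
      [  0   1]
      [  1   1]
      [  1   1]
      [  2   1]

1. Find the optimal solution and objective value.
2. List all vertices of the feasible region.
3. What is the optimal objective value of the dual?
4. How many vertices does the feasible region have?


1. a = 0, b = 5, z = 10
2. (0, 0), (5, 0), (0, 5)
3. 10
4. 3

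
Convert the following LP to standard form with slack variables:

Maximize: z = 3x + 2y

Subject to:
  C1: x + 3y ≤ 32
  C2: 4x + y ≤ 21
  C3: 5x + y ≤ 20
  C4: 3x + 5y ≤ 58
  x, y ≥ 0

max z = 3x + 2y

s.t.
  x + 3y + s1 = 32
  4x + y + s2 = 21
  5x + y + s3 = 20
  3x + 5y + s4 = 58
  x, y, s1, s2, s3, s4 ≥ 0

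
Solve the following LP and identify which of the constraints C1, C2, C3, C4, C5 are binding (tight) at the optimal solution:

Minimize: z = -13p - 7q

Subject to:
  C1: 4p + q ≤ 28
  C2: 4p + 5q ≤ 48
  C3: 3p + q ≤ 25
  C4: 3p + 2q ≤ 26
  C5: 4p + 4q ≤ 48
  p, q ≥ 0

At p = 6, q = 4, compute slack b - a·x for each constraint:
  C1: 28 − 28 = 0  (binding)
  C2: 48 − 44 = 4  (slack)
  C3: 25 − 22 = 3  (slack)
  C4: 26 − 26 = 0  (binding)
  C5: 48 − 40 = 8  (slack)

Optimal: p = 6, q = 4
Binding: C1, C4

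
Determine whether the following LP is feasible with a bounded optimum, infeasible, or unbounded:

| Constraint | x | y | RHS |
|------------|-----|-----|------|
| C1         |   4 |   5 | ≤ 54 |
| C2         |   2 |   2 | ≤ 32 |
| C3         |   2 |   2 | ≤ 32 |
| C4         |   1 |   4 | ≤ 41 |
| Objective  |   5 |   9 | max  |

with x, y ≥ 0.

Feasible with a bounded optimal solution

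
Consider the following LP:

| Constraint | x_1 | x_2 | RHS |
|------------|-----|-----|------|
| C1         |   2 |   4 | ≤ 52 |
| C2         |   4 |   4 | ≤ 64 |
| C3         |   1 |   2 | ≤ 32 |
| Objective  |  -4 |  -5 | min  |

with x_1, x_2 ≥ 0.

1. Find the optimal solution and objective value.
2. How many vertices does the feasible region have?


1. x_1 = 6, x_2 = 10, z = -74
2. 4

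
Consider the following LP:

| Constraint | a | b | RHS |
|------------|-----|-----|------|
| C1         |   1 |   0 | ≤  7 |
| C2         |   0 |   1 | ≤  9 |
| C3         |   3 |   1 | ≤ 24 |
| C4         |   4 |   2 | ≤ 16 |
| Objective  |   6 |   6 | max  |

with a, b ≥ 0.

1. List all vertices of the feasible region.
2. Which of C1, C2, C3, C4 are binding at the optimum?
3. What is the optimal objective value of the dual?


1. (0, 0), (4, 0), (0, 8)
2. C4
3. 48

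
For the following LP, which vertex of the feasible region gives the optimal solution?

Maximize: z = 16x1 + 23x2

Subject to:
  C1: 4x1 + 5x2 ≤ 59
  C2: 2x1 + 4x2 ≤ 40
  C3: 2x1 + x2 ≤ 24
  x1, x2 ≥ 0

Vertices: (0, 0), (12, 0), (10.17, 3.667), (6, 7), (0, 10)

Evaluate the objective at each vertex of the feasible region:
  z(0, 0) = 0
  z(12, 0) = 192
  z(10.17, 3.667) = 247
  z(6, 7) = 257  ←
  z(0, 10) = 230
The maximum is at x1 = 6, x2 = 7.

(6, 7)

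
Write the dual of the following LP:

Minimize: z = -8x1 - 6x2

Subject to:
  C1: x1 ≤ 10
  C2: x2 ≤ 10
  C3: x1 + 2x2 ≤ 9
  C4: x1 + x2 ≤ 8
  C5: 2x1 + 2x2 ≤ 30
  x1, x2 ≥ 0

Primal min cᵀx s.t. Ax ≤ b, x ≥ 0  →  Dual max −bᵀy s.t. Aᵀy ≥ −c, y ≥ 0.

Maximize: z = -10y1 - 10y2 - 9y3 - 8y4 - 30y5

Subject to:
  y1 + y3 + y4 + 2y5 ≥ 8
  y2 + 2y3 + y4 + 2y5 ≥ 6
  y1, y2, y3, y4, y5 ≥ 0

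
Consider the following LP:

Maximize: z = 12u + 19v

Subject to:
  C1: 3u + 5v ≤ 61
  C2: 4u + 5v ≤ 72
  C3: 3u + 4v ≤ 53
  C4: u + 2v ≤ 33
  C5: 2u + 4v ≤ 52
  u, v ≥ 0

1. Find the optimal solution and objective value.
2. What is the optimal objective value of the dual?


1. u = 7, v = 8, z = 236
2. 236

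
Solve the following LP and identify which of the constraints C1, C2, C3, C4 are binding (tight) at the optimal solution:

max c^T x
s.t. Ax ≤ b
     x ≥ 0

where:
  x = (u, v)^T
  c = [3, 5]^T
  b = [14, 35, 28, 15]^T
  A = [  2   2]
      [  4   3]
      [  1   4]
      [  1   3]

At u = 3, v = 4, compute slack b - a·x for each constraint:
  C1: 14 − 14 = 0  (binding)
  C2: 35 − 24 = 11  (slack)
  C3: 28 − 19 = 9  (slack)
  C4: 15 − 15 = 0  (binding)

Optimal: u = 3, v = 4
Binding: C1, C4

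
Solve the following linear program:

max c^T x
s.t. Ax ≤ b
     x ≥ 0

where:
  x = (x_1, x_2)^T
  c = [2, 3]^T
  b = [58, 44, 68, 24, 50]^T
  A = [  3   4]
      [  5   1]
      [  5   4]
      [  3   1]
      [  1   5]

Evaluate the objective at each vertex of the feasible region:
  z(0, 0) = 0
  z(8, 0) = 16
  z(5, 9) = 37  ←
  z(0, 10) = 30
The maximum is at x_1 = 5, x_2 = 9.

x_1 = 5, x_2 = 9, z = 37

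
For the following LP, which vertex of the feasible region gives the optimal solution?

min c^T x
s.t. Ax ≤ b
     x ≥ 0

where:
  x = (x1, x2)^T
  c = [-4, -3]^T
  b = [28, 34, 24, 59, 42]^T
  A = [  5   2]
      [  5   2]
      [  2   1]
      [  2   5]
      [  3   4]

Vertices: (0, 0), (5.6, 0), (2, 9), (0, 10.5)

Evaluate the objective at each vertex of the feasible region:
  z(0, 0) = 0
  z(5.6, 0) = -22.4
  z(2, 9) = -35  ←
  z(0, 10.5) = -31.5
The minimum is at x1 = 2, x2 = 9.

(2, 9)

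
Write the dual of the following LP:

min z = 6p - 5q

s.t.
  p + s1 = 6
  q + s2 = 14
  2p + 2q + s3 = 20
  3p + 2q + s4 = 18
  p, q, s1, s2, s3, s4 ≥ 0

Primal min cᵀx s.t. Ax ≤ b, x ≥ 0  →  Dual max −bᵀy s.t. Aᵀy ≥ −c, y ≥ 0.

Maximize: z = -6y1 - 14y2 - 20y3 - 18y4

Subject to:
  y1 + 2y3 + 3y4 ≥ -6
  y2 + 2y3 + 2y4 ≥ 5
  y1, y2, y3, y4 ≥ 0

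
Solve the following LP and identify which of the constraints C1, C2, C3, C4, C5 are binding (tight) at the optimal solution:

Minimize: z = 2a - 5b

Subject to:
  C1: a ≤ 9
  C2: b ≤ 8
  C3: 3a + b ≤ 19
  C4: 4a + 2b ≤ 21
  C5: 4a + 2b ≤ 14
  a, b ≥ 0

At a = 0, b = 7, compute slack b - a·x for each constraint:
  C1: 9 − 0 = 9  (slack)
  C2: 8 − 7 = 1  (slack)
  C3: 19 − 7 = 12  (slack)
  C4: 21 − 14 = 7  (slack)
  C5: 14 − 14 = 0  (binding)

Optimal: a = 0, b = 7
Binding: C5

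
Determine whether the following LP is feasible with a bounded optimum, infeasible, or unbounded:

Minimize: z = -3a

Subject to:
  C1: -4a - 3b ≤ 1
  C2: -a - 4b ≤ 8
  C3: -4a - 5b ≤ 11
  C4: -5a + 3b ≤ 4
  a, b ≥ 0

Unbounded (objective can decrease without bound)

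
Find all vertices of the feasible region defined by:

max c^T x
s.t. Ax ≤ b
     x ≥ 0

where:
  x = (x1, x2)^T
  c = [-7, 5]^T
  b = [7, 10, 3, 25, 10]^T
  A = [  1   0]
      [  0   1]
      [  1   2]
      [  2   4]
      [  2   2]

(0, 0), (3, 0), (0, 1.5)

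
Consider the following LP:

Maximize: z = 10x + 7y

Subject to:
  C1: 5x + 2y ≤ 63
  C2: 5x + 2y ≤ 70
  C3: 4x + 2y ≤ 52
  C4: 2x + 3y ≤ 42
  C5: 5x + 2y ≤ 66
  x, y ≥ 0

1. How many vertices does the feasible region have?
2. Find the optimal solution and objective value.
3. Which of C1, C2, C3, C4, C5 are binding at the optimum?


1. 5
2. x = 9, y = 8, z = 146
3. C3, C4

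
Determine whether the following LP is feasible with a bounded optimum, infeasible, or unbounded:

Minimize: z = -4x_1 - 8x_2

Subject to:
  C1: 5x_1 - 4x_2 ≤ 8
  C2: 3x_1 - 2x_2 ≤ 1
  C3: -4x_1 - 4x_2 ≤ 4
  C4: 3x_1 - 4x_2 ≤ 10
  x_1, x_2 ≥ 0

Unbounded (objective can decrease without bound)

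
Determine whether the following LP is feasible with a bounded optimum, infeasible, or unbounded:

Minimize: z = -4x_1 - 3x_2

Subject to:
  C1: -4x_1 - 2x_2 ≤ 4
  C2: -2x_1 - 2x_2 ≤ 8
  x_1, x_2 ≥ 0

Unbounded (objective can decrease without bound)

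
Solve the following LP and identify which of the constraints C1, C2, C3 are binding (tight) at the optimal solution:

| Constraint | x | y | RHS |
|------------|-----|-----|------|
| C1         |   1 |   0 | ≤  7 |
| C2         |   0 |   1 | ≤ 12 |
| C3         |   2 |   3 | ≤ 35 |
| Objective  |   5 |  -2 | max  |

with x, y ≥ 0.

At x = 7, y = 0, compute slack b - a·x for each constraint:
  C1: 7 − 7 = 0  (binding)
  C2: 12 − 0 = 12  (slack)
  C3: 35 − 14 = 21  (slack)

Optimal: x = 7, y = 0
Binding: C1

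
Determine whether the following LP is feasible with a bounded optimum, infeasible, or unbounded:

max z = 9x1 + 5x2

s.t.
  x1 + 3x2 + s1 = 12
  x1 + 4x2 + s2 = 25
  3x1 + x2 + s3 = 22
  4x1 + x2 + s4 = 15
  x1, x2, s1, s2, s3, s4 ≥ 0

Feasible with a bounded optimal solution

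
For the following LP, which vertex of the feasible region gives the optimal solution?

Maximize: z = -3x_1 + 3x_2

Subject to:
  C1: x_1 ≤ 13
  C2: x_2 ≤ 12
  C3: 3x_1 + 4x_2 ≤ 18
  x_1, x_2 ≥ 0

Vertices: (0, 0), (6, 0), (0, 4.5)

Evaluate the objective at each vertex of the feasible region:
  z(0, 0) = 0
  z(6, 0) = -18
  z(0, 4.5) = 13.5  ←
The maximum is at x_1 = 0, x_2 = 4.5.

(0, 4.5)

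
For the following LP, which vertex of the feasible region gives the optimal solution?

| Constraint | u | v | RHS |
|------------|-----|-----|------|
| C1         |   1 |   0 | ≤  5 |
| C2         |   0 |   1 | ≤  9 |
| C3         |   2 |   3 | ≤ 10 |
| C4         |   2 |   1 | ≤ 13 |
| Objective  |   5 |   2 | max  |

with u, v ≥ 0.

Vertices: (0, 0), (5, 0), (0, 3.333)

Evaluate the objective at each vertex of the feasible region:
  z(0, 0) = 0
  z(5, 0) = 25  ←
  z(0, 3.333) = 6.667
The maximum is at u = 5, v = 0.

(5, 0)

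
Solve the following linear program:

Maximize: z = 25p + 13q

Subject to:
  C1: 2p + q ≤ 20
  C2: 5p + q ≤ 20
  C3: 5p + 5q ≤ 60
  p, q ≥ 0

Evaluate the objective at each vertex of the feasible region:
  z(0, 0) = 0
  z(4, 0) = 100
  z(2, 10) = 180  ←
  z(0, 12) = 156
The maximum is at p = 2, q = 10.

p = 2, q = 10, z = 180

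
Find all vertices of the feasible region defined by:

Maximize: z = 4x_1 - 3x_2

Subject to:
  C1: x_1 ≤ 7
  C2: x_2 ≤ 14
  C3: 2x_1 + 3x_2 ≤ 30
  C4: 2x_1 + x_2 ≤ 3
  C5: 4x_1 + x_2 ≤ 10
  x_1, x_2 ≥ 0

(0, 0), (1.5, 0), (0, 3)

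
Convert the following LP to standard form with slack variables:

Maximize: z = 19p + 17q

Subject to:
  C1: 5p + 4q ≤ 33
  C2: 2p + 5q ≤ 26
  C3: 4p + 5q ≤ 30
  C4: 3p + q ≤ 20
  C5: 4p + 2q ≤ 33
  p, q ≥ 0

max z = 19p + 17q

s.t.
  5p + 4q + s1 = 33
  2p + 5q + s2 = 26
  4p + 5q + s3 = 30
  3p + q + s4 = 20
  4p + 2q + s5 = 33
  p, q, s1, s2, s3, s4, s5 ≥ 0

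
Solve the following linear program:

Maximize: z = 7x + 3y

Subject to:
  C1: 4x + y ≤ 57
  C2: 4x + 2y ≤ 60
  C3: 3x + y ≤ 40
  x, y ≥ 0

Evaluate the objective at each vertex of the feasible region:
  z(0, 0) = 0
  z(13.33, 0) = 93.33
  z(10, 10) = 100  ←
  z(0, 30) = 90
The maximum is at x = 10, y = 10.

x = 10, y = 10, z = 100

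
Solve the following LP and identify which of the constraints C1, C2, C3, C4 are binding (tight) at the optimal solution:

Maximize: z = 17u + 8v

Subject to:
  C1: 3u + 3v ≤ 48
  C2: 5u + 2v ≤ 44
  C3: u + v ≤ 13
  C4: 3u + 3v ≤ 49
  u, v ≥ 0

At u = 6, v = 7, compute slack b - a·x for each constraint:
  C1: 48 − 39 = 9  (slack)
  C2: 44 − 44 = 0  (binding)
  C3: 13 − 13 = 0  (binding)
  C4: 49 − 39 = 10  (slack)

Optimal: u = 6, v = 7
Binding: C2, C3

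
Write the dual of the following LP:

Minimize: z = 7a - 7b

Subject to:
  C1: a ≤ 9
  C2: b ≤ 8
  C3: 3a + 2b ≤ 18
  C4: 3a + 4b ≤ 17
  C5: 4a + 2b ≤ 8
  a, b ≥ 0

Primal min cᵀx s.t. Ax ≤ b, x ≥ 0  →  Dual max −bᵀy s.t. Aᵀy ≥ −c, y ≥ 0.

Maximize: z = -9y1 - 8y2 - 18y3 - 17y4 - 8y5

Subject to:
  y1 + 3y3 + 3y4 + 4y5 ≥ -7
  y2 + 2y3 + 4y4 + 2y5 ≥ 7
  y1, y2, y3, y4, y5 ≥ 0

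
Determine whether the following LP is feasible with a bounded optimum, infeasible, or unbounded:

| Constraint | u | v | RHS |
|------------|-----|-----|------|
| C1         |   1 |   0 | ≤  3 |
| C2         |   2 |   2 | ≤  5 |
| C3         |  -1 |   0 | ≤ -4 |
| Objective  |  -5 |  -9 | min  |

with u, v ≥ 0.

Infeasible (no feasible solution exists)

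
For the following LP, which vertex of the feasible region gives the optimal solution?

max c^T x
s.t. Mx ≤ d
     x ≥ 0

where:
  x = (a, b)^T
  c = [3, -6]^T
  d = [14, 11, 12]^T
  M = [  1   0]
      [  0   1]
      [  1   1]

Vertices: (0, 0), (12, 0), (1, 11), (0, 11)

Evaluate the objective at each vertex of the feasible region:
  z(0, 0) = 0
  z(12, 0) = 36  ←
  z(1, 11) = -63
  z(0, 11) = -66
The maximum is at a = 12, b = 0.

(12, 0)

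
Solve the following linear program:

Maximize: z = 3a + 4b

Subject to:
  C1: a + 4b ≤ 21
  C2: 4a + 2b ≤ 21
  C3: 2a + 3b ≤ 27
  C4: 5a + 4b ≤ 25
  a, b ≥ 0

Evaluate the objective at each vertex of the feasible region:
  z(0, 0) = 0
  z(5, 0) = 15
  z(1, 5) = 23  ←
  z(0, 5.25) = 21
The maximum is at a = 1, b = 5.

a = 1, b = 5, z = 23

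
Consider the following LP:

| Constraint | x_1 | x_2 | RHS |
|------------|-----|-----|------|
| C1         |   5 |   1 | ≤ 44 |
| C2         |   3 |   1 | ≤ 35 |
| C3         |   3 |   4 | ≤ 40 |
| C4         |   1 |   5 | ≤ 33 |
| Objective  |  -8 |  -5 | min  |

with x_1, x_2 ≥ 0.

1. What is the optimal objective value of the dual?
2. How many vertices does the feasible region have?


1. -84
2. 5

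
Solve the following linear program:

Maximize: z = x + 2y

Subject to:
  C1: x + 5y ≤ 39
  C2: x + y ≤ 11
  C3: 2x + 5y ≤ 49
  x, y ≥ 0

Evaluate the objective at each vertex of the feasible region:
  z(0, 0) = 0
  z(11, 0) = 11
  z(4, 7) = 18  ←
  z(0, 7.8) = 15.6
The maximum is at x = 4, y = 7.

x = 4, y = 7, z = 18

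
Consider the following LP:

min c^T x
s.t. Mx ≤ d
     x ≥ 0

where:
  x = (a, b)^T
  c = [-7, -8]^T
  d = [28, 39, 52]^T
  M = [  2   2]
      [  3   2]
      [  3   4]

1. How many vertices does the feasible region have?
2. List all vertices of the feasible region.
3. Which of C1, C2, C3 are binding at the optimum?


1. 5
2. (0, 0), (13, 0), (11, 3), (4, 10), (0, 13)
3. C1, C3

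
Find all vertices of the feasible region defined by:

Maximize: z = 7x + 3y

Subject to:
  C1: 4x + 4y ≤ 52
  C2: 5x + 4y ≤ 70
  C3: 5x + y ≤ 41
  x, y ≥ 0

(0, 0), (8.2, 0), (7, 6), (0, 13)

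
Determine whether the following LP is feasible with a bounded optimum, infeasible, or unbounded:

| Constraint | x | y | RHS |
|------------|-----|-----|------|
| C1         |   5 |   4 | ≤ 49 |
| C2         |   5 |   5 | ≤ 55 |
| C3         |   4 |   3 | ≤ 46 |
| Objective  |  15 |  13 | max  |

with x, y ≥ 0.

Feasible with a bounded optimal solution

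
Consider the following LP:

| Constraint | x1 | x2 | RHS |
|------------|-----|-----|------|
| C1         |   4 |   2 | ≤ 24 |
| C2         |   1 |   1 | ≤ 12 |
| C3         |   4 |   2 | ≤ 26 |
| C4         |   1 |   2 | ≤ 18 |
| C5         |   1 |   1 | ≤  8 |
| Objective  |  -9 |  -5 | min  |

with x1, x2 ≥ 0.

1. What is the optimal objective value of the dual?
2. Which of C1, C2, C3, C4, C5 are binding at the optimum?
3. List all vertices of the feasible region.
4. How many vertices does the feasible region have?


1. -56
2. C1, C5
3. (0, 0), (6, 0), (4, 4), (0, 8)
4. 4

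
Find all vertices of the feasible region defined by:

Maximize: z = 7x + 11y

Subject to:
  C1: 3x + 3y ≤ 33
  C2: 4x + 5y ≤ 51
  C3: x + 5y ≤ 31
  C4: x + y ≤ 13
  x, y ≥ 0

(0, 0), (11, 0), (6, 5), (0, 6.2)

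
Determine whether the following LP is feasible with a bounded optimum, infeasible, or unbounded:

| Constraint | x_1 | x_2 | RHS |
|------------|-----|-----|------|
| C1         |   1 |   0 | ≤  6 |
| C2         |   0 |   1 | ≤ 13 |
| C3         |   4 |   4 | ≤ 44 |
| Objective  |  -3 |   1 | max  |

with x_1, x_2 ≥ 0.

Feasible with a bounded optimal solution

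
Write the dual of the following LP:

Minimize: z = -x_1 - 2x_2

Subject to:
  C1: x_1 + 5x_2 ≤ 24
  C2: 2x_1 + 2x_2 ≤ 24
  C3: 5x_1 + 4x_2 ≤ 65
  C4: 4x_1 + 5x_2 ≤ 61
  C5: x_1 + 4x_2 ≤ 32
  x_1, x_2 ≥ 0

Primal min cᵀx s.t. Ax ≤ b, x ≥ 0  →  Dual max −bᵀy s.t. Aᵀy ≥ −c, y ≥ 0.

Maximize: z = -24y1 - 24y2 - 65y3 - 61y4 - 32y5

Subject to:
  y1 + 2y2 + 5y3 + 4y4 + y5 ≥ 1
  5y1 + 2y2 + 4y3 + 5y4 + 4y5 ≥ 2
  y1, y2, y3, y4, y5 ≥ 0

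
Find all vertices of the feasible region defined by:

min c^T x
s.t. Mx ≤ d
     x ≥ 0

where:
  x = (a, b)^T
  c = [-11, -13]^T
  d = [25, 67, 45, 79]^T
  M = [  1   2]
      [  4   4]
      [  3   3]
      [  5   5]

(0, 0), (15, 0), (5, 10), (0, 12.5)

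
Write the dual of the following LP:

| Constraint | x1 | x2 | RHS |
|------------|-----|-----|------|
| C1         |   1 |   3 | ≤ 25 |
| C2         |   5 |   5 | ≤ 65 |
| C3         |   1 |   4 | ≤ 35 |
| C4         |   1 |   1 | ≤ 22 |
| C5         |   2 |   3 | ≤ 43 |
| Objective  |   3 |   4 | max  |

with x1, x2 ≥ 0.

Primal max cᵀx s.t. Ax ≤ b, x ≥ 0  →  Dual min bᵀy s.t. Aᵀy ≥ c, y ≥ 0.

Minimize: z = 25y1 + 65y2 + 35y3 + 22y4 + 43y5

Subject to:
  y1 + 5y2 + y3 + y4 + 2y5 ≥ 3
  3y1 + 5y2 + 4y3 + y4 + 3y5 ≥ 4
  y1, y2, y3, y4, y5 ≥ 0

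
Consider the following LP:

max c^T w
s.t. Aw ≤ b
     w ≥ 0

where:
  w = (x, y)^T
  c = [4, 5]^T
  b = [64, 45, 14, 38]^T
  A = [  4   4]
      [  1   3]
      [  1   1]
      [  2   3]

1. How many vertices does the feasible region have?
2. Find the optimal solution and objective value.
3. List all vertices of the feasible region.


1. 4
2. x = 4, y = 10, z = 66
3. (0, 0), (14, 0), (4, 10), (0, 12.67)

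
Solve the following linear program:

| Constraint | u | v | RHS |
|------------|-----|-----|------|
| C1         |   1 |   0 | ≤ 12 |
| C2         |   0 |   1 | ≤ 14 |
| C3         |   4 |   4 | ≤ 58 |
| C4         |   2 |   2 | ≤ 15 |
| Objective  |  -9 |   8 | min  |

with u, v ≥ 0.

Evaluate the objective at each vertex of the feasible region:
  z(0, 0) = 0
  z(7.5, 0) = -67.5  ←
  z(0, 7.5) = 60
The minimum is at u = 7.5, v = 0.

u = 7.5, v = 0, z = -67.5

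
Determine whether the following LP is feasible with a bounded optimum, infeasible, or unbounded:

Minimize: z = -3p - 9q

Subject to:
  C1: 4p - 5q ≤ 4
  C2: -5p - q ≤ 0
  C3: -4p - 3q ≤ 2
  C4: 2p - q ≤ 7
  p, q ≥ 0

Unbounded (objective can decrease without bound)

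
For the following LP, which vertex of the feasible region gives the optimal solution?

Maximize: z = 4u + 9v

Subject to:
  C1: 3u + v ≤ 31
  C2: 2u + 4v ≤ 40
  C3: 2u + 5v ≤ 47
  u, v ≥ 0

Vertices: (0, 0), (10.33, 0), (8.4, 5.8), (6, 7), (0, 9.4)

Evaluate the objective at each vertex of the feasible region:
  z(0, 0) = 0
  z(10.33, 0) = 41.33
  z(8.4, 5.8) = 85.8
  z(6, 7) = 87  ←
  z(0, 9.4) = 84.6
The maximum is at u = 6, v = 7.

(6, 7)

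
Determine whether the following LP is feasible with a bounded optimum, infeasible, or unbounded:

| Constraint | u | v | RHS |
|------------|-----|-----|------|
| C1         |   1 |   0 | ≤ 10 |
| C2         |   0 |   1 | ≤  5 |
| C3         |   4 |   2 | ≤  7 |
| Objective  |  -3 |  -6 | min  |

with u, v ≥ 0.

Feasible with a bounded optimal solution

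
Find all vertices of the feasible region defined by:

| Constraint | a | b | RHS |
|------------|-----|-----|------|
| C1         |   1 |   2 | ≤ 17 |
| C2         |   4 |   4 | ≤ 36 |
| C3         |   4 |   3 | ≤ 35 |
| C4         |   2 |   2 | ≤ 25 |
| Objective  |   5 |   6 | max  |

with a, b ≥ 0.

(0, 0), (8.75, 0), (8, 1), (1, 8), (0, 8.5)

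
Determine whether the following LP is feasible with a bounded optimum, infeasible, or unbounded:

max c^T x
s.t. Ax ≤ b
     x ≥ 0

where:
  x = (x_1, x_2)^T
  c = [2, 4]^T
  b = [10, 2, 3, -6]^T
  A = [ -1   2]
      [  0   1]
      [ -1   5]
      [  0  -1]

Infeasible (no feasible solution exists)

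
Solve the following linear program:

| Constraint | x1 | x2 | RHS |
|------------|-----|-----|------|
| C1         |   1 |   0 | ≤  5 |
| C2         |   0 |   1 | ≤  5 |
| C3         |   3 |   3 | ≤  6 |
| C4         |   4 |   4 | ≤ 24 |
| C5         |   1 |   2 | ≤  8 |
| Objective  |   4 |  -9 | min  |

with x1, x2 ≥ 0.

Evaluate the objective at each vertex of the feasible region:
  z(0, 0) = 0
  z(2, 0) = 8
  z(0, 2) = -18  ←
The minimum is at x1 = 0, x2 = 2.

x1 = 0, x2 = 2, z = -18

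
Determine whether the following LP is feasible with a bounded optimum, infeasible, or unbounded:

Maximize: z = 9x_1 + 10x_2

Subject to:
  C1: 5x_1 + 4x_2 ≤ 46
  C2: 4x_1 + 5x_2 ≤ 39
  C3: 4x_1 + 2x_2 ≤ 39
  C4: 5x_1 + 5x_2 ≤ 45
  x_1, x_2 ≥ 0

Feasible with a bounded optimal solution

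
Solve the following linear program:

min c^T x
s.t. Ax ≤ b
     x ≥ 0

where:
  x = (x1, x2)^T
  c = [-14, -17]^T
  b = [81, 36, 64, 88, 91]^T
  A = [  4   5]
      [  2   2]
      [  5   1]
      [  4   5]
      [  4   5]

Evaluate the objective at each vertex of the feasible region:
  z(0, 0) = 0
  z(12.8, 0) = -179.2
  z(11.5, 6.5) = -271.5
  z(9, 9) = -279  ←
  z(0, 16.2) = -275.4
The minimum is at x1 = 9, x2 = 9.

x1 = 9, x2 = 9, z = -279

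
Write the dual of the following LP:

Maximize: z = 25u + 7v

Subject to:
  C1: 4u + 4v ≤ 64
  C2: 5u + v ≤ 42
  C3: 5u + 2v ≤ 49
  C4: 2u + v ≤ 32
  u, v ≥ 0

Primal max cᵀx s.t. Ax ≤ b, x ≥ 0  →  Dual min bᵀy s.t. Aᵀy ≥ c, y ≥ 0.

Minimize: z = 64y1 + 42y2 + 49y3 + 32y4

Subject to:
  4y1 + 5y2 + 5y3 + 2y4 ≥ 25
  4y1 + y2 + 2y3 + y4 ≥ 7
  y1, y2, y3, y4 ≥ 0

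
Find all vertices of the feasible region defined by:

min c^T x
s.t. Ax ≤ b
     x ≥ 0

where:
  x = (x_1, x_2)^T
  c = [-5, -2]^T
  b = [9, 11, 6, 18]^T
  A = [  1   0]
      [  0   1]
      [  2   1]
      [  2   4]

(0, 0), (3, 0), (1, 4), (0, 4.5)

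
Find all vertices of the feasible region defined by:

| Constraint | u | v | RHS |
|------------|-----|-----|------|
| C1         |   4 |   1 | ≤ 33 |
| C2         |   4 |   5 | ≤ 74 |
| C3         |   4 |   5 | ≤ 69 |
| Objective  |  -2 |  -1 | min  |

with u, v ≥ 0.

(0, 0), (8.25, 0), (6, 9), (0, 13.8)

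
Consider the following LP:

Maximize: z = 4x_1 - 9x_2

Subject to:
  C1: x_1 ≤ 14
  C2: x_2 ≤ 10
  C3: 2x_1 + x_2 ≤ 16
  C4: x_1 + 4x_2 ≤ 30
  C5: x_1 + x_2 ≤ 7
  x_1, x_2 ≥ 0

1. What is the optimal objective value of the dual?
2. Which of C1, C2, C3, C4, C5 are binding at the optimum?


1. 28
2. C5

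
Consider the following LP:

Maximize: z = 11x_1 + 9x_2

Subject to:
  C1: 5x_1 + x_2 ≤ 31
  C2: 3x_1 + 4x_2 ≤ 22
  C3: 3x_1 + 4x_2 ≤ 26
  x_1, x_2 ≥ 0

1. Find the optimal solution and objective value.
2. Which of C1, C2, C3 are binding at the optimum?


1. x_1 = 6, x_2 = 1, z = 75
2. C1, C2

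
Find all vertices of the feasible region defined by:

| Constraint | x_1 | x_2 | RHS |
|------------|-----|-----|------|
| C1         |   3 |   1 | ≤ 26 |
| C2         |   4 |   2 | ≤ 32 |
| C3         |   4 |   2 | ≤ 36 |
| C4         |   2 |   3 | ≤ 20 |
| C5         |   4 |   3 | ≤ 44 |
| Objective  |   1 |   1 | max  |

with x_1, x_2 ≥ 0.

(0, 0), (8, 0), (7, 2), (0, 6.667)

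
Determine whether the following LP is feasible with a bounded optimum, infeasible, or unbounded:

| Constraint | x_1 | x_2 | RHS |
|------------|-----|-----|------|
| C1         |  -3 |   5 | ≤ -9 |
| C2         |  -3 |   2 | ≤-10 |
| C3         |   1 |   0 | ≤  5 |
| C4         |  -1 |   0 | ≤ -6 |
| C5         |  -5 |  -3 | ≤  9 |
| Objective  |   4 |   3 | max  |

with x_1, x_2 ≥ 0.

Infeasible (no feasible solution exists)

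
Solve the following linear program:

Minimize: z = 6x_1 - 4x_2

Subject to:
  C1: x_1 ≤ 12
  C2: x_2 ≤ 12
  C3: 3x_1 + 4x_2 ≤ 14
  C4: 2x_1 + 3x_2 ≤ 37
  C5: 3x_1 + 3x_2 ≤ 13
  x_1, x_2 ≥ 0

Evaluate the objective at each vertex of the feasible region:
  z(0, 0) = 0
  z(4.333, 0) = 26
  z(3.333, 1) = 16
  z(0, 3.5) = -14  ←
The minimum is at x_1 = 0, x_2 = 3.5.

x_1 = 0, x_2 = 3.5, z = -14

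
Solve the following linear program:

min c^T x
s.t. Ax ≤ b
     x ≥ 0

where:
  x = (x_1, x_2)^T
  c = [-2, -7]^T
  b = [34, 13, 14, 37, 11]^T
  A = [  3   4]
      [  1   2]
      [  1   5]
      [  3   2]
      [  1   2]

Evaluate the objective at each vertex of the feasible region:
  z(0, 0) = 0
  z(11, 0) = -22
  z(9, 1) = -25  ←
  z(0, 2.8) = -19.6
The minimum is at x_1 = 9, x_2 = 1.

x_1 = 9, x_2 = 1, z = -25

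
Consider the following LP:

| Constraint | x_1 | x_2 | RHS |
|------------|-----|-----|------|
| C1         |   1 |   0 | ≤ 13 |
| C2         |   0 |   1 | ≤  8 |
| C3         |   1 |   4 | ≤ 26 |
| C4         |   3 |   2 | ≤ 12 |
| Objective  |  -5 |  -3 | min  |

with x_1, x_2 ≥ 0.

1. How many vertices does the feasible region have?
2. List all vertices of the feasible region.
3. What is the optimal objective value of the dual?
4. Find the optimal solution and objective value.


1. 3
2. (0, 0), (4, 0), (0, 6)
3. -20
4. x_1 = 4, x_2 = 0, z = -20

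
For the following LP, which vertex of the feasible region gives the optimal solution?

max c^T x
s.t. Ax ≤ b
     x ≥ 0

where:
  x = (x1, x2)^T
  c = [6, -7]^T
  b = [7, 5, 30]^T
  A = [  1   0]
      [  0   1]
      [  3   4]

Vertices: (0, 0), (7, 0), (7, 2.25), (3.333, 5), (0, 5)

Evaluate the objective at each vertex of the feasible region:
  z(0, 0) = 0
  z(7, 0) = 42  ←
  z(7, 2.25) = 26.25
  z(3.333, 5) = -15
  z(0, 5) = -35
The maximum is at x1 = 7, x2 = 0.

(7, 0)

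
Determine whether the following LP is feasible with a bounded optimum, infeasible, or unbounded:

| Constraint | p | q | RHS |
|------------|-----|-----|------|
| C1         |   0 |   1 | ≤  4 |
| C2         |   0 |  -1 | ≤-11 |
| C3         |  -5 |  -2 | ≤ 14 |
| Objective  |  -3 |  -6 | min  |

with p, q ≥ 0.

Infeasible (no feasible solution exists)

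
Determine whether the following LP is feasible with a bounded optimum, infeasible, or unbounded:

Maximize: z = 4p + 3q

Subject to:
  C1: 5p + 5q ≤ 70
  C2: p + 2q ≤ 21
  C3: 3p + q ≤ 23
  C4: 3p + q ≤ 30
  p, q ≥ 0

Feasible with a bounded optimal solution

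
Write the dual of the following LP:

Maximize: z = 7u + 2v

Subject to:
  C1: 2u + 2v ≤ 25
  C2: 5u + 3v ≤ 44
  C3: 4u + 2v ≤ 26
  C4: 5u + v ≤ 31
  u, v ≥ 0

Primal max cᵀx s.t. Ax ≤ b, x ≥ 0  →  Dual min bᵀy s.t. Aᵀy ≥ c, y ≥ 0.

Minimize: z = 25y1 + 44y2 + 26y3 + 31y4

Subject to:
  2y1 + 5y2 + 4y3 + 5y4 ≥ 7
  2y1 + 3y2 + 2y3 + y4 ≥ 2
  y1, y2, y3, y4 ≥ 0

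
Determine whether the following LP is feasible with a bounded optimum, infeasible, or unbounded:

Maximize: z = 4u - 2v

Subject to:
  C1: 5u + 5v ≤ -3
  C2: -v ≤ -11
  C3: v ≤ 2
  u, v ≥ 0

Infeasible (no feasible solution exists)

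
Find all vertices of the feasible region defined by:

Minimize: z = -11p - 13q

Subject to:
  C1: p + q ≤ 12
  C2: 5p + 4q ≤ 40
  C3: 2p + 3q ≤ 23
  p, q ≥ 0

(0, 0), (8, 0), (4, 5), (0, 7.667)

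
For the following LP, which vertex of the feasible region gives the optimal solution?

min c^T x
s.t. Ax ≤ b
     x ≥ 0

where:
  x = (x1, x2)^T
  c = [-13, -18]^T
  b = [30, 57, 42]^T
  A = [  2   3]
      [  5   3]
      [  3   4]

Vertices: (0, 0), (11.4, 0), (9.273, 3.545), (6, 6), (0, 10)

Evaluate the objective at each vertex of the feasible region:
  z(0, 0) = 0
  z(11.4, 0) = -148.2
  z(9.273, 3.545) = -184.4
  z(6, 6) = -186  ←
  z(0, 10) = -180
The minimum is at x1 = 6, x2 = 6.

(6, 6)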